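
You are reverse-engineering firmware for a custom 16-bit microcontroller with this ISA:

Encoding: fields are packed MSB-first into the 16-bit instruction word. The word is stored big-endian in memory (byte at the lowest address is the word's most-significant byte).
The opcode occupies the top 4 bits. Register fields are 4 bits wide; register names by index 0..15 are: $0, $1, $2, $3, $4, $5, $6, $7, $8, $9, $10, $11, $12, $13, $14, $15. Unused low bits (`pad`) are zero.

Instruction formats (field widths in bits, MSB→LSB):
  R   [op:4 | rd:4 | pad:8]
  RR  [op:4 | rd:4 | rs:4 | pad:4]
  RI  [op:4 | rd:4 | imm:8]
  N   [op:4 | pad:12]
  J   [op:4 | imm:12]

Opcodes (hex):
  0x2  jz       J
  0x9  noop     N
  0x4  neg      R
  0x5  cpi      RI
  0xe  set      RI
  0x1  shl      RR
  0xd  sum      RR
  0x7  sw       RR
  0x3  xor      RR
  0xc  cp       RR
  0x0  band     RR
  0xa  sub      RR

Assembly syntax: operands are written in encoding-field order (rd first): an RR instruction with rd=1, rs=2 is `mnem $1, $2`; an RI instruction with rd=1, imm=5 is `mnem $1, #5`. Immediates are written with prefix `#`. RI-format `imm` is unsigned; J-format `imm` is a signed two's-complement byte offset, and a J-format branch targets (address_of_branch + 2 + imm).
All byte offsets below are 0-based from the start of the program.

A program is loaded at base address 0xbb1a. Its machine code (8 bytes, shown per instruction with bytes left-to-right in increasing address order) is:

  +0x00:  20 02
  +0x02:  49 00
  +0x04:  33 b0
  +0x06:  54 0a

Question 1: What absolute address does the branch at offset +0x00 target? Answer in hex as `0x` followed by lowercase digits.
0xbb1e

[00] 20 02 → 0x2002
  op=0x2002>>12=0x2 ⇒ jz (J)
  imm: (w>>0)&0xfff=0x2 → #2
  target = base 0xbb1a + off 0x00 + 2 + imm 2 = 0xbb1e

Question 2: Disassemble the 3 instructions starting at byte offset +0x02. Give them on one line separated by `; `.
neg $9; xor $3, $11; cpi $4, #10

[02] 49 00 → 0x4900
  op=0x4900>>12=0x4 ⇒ neg (R)
  [11:8] rd=9 = $9
[04] 33 b0 → 0x33b0
  op=0x33b0>>12=0x3 ⇒ xor (RR)
  [11:8] rd=3 = $3
  [7:4] rs=11 = $11
[06] 54 0a → 0x540a
  op=0x540a>>12=0x5 ⇒ cpi (RI)
  [11:8] rd=4 = $4
  [7:0] imm=10 = #10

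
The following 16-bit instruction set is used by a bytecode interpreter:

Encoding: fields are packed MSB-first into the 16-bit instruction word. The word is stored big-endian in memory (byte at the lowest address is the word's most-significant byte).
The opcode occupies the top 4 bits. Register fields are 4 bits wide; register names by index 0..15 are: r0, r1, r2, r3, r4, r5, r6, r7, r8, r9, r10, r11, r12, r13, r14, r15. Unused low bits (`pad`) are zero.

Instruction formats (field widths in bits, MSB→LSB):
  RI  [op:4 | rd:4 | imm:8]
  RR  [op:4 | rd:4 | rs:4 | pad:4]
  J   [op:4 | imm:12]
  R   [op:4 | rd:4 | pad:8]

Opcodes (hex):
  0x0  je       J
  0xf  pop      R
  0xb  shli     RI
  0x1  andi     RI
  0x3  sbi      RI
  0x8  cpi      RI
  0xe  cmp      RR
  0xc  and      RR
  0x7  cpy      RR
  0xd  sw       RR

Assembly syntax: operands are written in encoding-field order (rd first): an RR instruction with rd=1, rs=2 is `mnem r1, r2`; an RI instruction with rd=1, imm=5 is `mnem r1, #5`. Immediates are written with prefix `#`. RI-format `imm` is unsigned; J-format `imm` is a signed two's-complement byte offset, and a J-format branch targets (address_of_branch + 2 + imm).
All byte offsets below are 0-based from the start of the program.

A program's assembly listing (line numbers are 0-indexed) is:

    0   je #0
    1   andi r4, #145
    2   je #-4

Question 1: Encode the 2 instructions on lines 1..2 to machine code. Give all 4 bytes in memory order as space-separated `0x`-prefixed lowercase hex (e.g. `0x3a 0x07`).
1. andi fields op=0x1:4|rd=4:4|imm=145:8 → word 1491h → 14 91
2. je fields op=0x0:4|imm=-4:12 → word 0ffch → 0f fc

0x14 0x91 0x0f 0xfc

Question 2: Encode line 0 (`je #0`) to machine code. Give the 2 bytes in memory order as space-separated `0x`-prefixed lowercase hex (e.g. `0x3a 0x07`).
0x00 0x00

0. je fields op=0x0:4|imm=0:12 → word 0000h → 00 00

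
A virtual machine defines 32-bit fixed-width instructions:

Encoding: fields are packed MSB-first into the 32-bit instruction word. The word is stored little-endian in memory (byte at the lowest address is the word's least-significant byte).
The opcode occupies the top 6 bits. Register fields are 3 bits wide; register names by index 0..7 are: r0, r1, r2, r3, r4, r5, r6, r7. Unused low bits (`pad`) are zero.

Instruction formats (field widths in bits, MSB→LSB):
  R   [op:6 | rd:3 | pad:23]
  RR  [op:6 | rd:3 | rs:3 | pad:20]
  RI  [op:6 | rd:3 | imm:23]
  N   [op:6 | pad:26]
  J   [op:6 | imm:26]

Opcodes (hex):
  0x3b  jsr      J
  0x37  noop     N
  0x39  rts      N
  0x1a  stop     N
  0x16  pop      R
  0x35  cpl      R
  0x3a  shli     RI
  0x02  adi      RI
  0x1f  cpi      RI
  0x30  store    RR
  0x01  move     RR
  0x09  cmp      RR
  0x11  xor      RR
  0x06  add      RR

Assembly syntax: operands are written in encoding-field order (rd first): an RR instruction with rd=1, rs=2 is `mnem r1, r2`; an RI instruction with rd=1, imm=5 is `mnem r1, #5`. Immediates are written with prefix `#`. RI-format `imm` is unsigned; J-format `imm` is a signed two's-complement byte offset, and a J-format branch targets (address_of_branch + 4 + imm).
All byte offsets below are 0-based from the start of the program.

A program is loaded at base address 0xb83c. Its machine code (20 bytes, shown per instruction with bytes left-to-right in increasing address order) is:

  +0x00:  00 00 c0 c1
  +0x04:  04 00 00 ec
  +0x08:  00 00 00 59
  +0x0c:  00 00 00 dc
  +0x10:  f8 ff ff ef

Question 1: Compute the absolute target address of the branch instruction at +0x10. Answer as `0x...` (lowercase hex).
0xb848

[10] f8 ff ff ef → 0xeffffff8
  op=0xeffffff8>>26=0x3b ⇒ jsr (J)
  [25:0] imm=67108856 (s26→-8) = #-8
  target = base 0xb83c + off 0x10 + 4 + imm -8 = 0xb848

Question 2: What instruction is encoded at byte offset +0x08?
pop r2

+0x08: 00 00 00 59 ⇒ word 0x59000000 (little)
  top 6b → 0x16 → pop [R]
  rd: (w>>23)&0x7=0x2 → r2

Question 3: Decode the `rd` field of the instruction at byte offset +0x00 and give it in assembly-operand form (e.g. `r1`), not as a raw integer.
r3

@+00  little-endian(00 00 c0 c1) = 0xc1c00000
  op=0xc1c00000>>26=0x30 ⇒ store (RR)
  rd@[25:23]=0x3 ⇒ r3
  rs@[22:20]=0x4 ⇒ r4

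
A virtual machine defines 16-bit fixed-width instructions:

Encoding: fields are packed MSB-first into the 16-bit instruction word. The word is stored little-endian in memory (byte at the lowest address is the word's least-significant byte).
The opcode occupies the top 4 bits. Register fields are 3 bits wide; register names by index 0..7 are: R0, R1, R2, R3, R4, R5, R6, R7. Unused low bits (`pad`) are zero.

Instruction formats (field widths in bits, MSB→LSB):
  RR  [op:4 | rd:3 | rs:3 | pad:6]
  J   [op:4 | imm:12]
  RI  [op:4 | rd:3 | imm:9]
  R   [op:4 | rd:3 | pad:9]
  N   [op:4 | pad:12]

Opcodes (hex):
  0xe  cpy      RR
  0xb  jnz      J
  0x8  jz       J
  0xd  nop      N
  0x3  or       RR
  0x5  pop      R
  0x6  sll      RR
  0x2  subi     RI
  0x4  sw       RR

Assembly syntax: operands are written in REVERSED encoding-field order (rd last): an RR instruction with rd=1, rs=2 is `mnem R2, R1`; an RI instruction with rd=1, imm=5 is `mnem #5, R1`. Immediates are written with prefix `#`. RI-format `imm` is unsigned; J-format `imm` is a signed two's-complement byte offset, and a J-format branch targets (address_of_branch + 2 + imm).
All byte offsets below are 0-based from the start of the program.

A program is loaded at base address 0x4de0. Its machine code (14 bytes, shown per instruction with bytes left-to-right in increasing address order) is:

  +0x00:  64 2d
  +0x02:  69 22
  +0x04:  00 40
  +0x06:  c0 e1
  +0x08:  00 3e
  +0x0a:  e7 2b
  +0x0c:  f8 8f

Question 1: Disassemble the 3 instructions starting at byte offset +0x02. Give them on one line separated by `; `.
subi #105, R1; sw R0, R0; cpy R7, R0

off 0x02: read 69 22 as little → 0x2269
  opcode bits[15:12]=0x2: subi/RI
  [11:9] rd=1 = R1
  [8:0] imm=105 = #105
off 0x04: read 00 40 as little → 0x4000
  opcode bits[15:12]=0x4: sw/RR
  [11:9] rd=0 = R0
  [8:6] rs=0 = R0
off 0x06: read c0 e1 as little → 0xe1c0
  opcode bits[15:12]=0xe: cpy/RR
  [11:9] rd=0 = R0
  [8:6] rs=7 = R7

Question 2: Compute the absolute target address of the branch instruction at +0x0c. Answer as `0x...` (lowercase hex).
+0x0c: f8 8f ⇒ word 0x8ff8 (little)
  opcode bits[15:12]=0x8: jz/J
  imm: (w>>0)&0xfff=0xff8 (s12→-8) → #-8
  target = base 0x4de0 + off 0x0c + 2 + imm -8 = 0x4de6

0x4de6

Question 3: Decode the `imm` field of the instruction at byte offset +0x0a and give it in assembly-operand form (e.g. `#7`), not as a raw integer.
#487

@+0a  little-endian(e7 2b) = 0x2be7
  opcode bits[15:12]=0x2: subi/RI
  [11:9] rd=5 = R5
  [8:0] imm=487 = #487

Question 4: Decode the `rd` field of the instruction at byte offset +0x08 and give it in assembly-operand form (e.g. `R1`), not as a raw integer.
off 0x08: read 00 3e as little → 0x3e00
  opcode bits[15:12]=0x3: or/RR
  [11:9] rd=7 = R7
  [8:6] rs=0 = R0

R7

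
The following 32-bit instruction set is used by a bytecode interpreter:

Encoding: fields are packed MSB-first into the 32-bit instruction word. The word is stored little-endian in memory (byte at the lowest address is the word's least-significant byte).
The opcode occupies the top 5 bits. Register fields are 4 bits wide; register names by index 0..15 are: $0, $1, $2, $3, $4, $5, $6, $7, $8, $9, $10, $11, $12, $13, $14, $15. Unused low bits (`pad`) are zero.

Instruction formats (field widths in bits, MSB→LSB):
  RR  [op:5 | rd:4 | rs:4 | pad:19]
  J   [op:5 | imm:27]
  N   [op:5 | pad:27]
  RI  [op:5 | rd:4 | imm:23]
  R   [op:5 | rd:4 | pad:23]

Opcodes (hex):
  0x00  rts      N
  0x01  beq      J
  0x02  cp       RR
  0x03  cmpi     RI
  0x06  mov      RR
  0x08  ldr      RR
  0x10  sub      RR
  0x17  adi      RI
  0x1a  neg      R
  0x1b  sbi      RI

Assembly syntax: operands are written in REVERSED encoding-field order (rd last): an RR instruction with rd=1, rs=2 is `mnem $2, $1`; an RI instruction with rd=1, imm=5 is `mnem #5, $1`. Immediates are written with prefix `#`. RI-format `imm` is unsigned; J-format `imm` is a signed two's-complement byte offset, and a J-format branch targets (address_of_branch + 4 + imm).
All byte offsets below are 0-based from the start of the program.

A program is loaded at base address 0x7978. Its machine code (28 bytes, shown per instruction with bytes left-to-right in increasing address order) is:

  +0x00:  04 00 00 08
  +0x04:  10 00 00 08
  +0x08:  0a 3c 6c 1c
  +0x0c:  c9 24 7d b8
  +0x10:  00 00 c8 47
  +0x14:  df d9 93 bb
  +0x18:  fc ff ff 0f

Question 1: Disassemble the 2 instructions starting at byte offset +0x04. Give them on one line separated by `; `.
+0x04: 10 00 00 08 ⇒ word 0x08000010 (little)
  opcode bits[31:27]=0x1: beq/J
  [26:0] imm=16 = #16
+0x08: 0a 3c 6c 1c ⇒ word 0x1c6c3c0a (little)
  opcode bits[31:27]=0x3: cmpi/RI
  [26:23] rd=8 = $8
  [22:0] imm=7093258 = #7093258

beq #16; cmpi #7093258, $8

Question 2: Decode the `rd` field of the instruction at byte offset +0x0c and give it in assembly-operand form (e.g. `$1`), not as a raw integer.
@+0c  little-endian(c9 24 7d b8) = 0xb87d24c9
  top 5b → 0x17 → adi [RI]
  rd@[26:23]=0x0 ⇒ $0
  imm@[22:0]=0x7d24c9 ⇒ #8201417

$0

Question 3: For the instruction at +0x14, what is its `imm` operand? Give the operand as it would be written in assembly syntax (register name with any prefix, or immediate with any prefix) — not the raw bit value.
off 0x14: read df d9 93 bb as little → 0xbb93d9df
  opcode bits[31:27]=0x17: adi/RI
  [26:23] rd=7 = $7
  [22:0] imm=1300959 = #1300959

#1300959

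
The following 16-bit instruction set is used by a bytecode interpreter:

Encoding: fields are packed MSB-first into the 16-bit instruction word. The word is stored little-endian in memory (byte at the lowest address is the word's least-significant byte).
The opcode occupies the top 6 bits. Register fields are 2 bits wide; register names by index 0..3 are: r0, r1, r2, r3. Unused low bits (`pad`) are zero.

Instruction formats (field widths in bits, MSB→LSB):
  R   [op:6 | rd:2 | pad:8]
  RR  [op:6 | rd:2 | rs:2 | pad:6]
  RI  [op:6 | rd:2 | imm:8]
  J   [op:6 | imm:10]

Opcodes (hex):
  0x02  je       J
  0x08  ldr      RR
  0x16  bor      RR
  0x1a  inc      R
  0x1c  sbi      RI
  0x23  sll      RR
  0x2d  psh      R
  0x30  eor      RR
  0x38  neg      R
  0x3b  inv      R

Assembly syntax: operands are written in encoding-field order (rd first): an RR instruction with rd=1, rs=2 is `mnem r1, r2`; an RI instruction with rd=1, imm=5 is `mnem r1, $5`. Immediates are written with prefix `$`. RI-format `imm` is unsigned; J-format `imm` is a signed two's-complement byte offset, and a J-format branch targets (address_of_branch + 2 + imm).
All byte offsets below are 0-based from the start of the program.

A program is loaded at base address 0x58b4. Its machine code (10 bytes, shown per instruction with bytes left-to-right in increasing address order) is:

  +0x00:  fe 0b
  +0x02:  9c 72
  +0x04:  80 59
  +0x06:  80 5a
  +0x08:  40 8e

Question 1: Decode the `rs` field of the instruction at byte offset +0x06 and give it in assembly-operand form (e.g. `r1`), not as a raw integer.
off 0x06: read 80 5a as little → 0x5a80
  opcode bits[15:10]=0x16: bor/RR
  rd@[9:8]=0x2 ⇒ r2
  rs@[7:6]=0x2 ⇒ r2

r2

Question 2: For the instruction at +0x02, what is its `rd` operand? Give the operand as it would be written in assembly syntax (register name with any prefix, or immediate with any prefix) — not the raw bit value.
[02] 9c 72 → 0x729c
  opcode bits[15:10]=0x1c: sbi/RI
  rd@[9:8]=0x2 ⇒ r2
  imm@[7:0]=0x9c ⇒ $156

r2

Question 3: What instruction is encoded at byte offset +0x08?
+0x08: 40 8e ⇒ word 0x8e40 (little)
  top 6b → 0x23 → sll [RR]
  rd@[9:8]=0x2 ⇒ r2
  rs@[7:6]=0x1 ⇒ r1

sll r2, r1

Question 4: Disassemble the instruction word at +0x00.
je $-2

@+00  little-endian(fe 0b) = 0x0bfe
  top 6b → 0x2 → je [J]
  imm: (w>>0)&0x3ff=0x3fe (s10→-2) → $-2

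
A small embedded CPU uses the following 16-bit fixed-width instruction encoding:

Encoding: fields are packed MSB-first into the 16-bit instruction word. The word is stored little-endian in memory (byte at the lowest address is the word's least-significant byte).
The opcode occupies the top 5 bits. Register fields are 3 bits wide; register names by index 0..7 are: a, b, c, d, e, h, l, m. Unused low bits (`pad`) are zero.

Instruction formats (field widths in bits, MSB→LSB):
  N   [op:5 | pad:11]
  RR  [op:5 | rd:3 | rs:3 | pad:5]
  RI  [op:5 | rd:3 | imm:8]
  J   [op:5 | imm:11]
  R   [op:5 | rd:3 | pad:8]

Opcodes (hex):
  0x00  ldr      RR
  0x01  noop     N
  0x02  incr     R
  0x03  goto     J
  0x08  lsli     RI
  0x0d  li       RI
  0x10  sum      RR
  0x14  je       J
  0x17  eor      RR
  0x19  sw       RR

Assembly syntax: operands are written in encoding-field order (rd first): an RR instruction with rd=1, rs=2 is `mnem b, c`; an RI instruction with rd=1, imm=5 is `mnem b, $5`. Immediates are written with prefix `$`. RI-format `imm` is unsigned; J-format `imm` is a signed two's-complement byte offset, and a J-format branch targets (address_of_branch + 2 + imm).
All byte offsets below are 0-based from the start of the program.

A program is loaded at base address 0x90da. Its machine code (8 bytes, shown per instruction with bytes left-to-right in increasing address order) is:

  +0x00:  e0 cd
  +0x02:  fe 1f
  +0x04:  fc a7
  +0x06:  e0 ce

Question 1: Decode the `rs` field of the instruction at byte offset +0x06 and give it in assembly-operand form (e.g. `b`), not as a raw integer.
[06] e0 ce → 0xcee0
  top 5b → 0x19 → sw [RR]
  [10:8] rd=6 = l
  [7:5] rs=7 = m

m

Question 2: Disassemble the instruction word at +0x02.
goto $-2

[02] fe 1f → 0x1ffe
  op=0x1ffe>>11=0x3 ⇒ goto (J)
  [10:0] imm=2046 (s11→-2) = $-2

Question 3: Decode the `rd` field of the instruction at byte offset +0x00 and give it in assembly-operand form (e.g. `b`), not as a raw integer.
+0x00: e0 cd ⇒ word 0xcde0 (little)
  opcode bits[15:11]=0x19: sw/RR
  rd: (w>>8)&0x7=0x5 → h
  rs: (w>>5)&0x7=0x7 → m

h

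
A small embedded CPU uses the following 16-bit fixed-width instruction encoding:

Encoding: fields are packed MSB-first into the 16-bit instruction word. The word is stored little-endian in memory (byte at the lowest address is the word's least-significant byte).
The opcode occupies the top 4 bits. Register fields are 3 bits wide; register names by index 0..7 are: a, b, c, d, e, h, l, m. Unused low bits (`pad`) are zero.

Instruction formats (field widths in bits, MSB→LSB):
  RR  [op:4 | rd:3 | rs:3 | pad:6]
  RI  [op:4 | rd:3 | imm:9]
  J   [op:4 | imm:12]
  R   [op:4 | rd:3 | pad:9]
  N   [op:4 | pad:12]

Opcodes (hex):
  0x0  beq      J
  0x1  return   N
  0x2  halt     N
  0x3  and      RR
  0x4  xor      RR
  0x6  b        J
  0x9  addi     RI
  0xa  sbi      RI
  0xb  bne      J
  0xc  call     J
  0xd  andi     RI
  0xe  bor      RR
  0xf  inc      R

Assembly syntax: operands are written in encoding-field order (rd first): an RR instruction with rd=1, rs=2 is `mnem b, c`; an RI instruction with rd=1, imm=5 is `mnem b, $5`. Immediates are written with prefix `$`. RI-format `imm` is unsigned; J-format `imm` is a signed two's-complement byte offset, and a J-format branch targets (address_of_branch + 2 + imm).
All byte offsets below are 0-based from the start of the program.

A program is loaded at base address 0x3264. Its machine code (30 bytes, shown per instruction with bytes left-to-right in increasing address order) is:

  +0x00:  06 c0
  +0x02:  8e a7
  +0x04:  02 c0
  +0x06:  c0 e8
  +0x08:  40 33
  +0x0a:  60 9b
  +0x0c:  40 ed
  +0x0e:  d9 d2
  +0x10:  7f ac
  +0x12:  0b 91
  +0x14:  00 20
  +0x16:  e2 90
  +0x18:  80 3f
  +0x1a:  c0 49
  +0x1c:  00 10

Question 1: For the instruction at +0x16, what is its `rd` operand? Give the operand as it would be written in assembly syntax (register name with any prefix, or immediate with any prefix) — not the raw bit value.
+0x16: e2 90 ⇒ word 0x90e2 (little)
  top 4b → 0x9 → addi [RI]
  rd@[11:9]=0x0 ⇒ a
  imm@[8:0]=0xe2 ⇒ $226

a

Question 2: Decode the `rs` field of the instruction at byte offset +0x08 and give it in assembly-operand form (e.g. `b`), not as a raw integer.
h

@+08  little-endian(40 33) = 0x3340
  opcode bits[15:12]=0x3: and/RR
  rd: (w>>9)&0x7=0x1 → b
  rs: (w>>6)&0x7=0x5 → h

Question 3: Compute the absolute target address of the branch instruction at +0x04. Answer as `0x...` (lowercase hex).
[04] 02 c0 → 0xc002
  op=0xc002>>12=0xc ⇒ call (J)
  [11:0] imm=2 = $2
  target = base 0x3264 + off 0x04 + 2 + imm 2 = 0x326c

0x326c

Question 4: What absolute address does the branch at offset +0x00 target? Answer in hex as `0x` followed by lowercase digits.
+0x00: 06 c0 ⇒ word 0xc006 (little)
  op=0xc006>>12=0xc ⇒ call (J)
  [11:0] imm=6 = $6
  target = base 0x3264 + off 0x00 + 2 + imm 6 = 0x326c

0x326c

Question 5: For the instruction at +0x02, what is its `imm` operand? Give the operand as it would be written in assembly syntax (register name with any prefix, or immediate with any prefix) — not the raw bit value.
off 0x02: read 8e a7 as little → 0xa78e
  op=0xa78e>>12=0xa ⇒ sbi (RI)
  rd@[11:9]=0x3 ⇒ d
  imm@[8:0]=0x18e ⇒ $398

$398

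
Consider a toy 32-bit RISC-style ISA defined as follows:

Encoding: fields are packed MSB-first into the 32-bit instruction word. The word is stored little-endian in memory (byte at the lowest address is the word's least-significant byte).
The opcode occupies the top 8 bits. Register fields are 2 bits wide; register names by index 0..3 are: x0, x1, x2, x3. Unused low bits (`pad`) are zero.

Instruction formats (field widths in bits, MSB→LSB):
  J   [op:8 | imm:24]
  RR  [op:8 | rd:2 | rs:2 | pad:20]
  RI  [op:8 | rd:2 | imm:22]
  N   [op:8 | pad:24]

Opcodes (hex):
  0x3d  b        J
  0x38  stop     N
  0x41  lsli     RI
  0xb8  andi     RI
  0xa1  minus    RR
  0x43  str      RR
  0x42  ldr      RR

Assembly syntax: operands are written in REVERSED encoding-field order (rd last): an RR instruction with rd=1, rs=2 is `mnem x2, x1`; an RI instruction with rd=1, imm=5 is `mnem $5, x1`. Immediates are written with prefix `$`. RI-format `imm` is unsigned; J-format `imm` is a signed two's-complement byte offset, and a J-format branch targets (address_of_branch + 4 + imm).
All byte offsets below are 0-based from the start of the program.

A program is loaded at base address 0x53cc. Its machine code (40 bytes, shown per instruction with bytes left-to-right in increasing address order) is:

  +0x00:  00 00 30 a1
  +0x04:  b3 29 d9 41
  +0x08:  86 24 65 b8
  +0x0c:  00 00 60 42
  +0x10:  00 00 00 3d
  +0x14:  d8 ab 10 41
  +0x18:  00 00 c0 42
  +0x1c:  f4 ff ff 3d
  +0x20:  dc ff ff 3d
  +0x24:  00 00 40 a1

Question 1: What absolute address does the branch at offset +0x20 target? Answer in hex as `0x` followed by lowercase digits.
0x53cc

@+20  little-endian(dc ff ff 3d) = 0x3dffffdc
  op=0x3dffffdc>>24=0x3d ⇒ b (J)
  [23:0] imm=16777180 (s24→-36) = $-36
  target = base 0x53cc + off 0x20 + 4 + imm -36 = 0x53cc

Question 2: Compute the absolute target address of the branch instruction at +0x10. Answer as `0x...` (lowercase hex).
+0x10: 00 00 00 3d ⇒ word 0x3d000000 (little)
  opcode bits[31:24]=0x3d: b/J
  imm@[23:0]=0x0 ⇒ $0
  target = base 0x53cc + off 0x10 + 4 + imm 0 = 0x53e0

0x53e0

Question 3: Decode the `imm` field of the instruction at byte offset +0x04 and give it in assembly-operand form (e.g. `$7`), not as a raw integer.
[04] b3 29 d9 41 → 0x41d929b3
  top 8b → 0x41 → lsli [RI]
  [23:22] rd=3 = x3
  [21:0] imm=1649075 = $1649075

$1649075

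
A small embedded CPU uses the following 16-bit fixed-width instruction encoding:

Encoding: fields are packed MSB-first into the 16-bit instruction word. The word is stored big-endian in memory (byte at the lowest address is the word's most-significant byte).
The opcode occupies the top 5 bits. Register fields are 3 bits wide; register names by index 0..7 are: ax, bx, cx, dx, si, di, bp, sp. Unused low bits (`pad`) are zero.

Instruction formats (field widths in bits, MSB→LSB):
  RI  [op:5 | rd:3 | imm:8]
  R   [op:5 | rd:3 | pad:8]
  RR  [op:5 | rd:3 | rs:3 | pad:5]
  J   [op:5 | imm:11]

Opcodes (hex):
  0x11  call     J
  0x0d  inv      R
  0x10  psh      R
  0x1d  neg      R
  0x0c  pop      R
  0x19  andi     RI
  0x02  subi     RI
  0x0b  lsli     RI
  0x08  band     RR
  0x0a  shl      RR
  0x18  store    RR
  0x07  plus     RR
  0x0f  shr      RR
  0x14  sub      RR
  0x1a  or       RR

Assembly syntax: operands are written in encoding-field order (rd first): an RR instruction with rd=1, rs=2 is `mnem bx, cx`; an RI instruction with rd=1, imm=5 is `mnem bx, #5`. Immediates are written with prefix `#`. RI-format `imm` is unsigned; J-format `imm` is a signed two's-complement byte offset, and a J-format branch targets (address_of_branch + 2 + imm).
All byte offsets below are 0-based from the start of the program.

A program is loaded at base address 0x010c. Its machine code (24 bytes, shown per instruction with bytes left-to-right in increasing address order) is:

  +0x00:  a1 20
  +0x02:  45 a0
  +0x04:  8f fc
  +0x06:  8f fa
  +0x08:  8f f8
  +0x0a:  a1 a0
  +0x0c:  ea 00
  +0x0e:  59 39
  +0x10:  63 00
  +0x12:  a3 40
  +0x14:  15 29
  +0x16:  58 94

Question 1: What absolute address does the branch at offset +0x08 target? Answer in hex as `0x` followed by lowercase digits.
[08] 8f f8 → 0x8ff8
  op=0x8ff8>>11=0x11 ⇒ call (J)
  [10:0] imm=2040 (s11→-8) = #-8
  target = base 0x010c + off 0x08 + 2 + imm -8 = 0x010e

0x010e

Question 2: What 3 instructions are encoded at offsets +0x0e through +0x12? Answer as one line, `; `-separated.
lsli bx, #57; pop dx; sub dx, cx

off 0x0e: read 59 39 as big → 0x5939
  op=0x5939>>11=0xb ⇒ lsli (RI)
  [10:8] rd=1 = bx
  [7:0] imm=57 = #57
off 0x10: read 63 00 as big → 0x6300
  op=0x6300>>11=0xc ⇒ pop (R)
  [10:8] rd=3 = dx
off 0x12: read a3 40 as big → 0xa340
  op=0xa340>>11=0x14 ⇒ sub (RR)
  [10:8] rd=3 = dx
  [7:5] rs=2 = cx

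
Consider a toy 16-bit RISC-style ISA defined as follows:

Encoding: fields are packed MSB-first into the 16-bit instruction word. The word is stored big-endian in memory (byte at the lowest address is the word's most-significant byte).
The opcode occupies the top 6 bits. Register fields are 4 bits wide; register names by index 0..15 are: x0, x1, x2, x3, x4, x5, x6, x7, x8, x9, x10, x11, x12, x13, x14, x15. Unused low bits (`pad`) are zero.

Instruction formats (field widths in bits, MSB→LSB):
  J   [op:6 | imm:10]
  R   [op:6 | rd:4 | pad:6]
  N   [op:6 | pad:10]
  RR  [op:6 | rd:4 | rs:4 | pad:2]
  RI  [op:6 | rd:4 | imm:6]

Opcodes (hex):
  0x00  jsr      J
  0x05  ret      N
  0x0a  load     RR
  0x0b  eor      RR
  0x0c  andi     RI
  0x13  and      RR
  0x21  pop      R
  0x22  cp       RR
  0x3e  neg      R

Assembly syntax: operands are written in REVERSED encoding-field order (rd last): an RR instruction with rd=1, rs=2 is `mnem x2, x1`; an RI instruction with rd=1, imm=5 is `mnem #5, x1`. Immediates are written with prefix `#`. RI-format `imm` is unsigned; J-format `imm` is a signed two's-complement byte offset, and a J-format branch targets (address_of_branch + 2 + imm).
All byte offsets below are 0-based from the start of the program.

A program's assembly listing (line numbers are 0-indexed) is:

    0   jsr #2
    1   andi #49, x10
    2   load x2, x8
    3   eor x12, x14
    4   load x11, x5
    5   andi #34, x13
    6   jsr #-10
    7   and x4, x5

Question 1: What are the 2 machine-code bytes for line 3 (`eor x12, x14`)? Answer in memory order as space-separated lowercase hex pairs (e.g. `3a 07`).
2f b0

3. eor fields op=0xb:6|rd=14:4|rs=12:4|pad=0:2 → word 2fb0h → 2f b0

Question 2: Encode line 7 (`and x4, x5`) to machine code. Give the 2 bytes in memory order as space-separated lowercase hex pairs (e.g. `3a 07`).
4d 50

7. and fields op=0x13:6|rd=5:4|rs=4:4|pad=0:2 → word 4d50h → 4d 50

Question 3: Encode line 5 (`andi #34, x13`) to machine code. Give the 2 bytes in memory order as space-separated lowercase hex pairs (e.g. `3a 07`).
33 62

5. andi fields op=0xc:6|rd=13:4|imm=34:6 → word 3362h → 33 62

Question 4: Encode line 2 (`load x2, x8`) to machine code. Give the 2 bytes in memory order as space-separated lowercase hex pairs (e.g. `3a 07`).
2a 08

line 2 (load): pack op=0xa:6|rd=8:4|rs=2:4|pad=0:2 = 0x2a08; big→ 2a 08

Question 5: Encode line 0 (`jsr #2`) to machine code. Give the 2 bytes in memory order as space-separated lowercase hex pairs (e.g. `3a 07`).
00 02

0. jsr fields op=0x0:6|imm=2:10 → word 0002h → 00 02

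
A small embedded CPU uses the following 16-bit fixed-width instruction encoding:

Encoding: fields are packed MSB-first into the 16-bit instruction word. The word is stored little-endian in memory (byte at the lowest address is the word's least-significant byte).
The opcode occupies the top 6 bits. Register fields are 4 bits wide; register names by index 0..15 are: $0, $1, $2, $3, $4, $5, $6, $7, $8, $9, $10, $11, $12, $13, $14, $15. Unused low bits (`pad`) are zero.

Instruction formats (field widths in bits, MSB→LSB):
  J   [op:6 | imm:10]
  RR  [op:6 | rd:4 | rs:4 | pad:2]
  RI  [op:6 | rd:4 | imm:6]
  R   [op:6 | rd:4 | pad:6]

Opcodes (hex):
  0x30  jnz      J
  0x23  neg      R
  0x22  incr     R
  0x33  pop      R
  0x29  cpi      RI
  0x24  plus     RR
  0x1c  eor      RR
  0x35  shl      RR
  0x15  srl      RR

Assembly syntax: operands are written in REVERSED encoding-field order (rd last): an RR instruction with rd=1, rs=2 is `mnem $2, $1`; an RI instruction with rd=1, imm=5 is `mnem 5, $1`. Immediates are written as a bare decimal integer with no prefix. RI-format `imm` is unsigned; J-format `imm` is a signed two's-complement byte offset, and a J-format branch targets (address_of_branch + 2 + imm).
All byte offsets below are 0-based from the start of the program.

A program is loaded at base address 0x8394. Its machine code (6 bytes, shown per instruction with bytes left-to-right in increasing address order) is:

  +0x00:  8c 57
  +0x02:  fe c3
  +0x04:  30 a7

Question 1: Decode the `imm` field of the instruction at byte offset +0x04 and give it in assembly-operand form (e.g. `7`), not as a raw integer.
+0x04: 30 a7 ⇒ word 0xa730 (little)
  top 6b → 0x29 → cpi [RI]
  rd@[9:6]=0xc ⇒ $12
  imm@[5:0]=0x30 ⇒ 48

48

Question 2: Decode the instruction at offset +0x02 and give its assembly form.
@+02  little-endian(fe c3) = 0xc3fe
  op=0xc3fe>>10=0x30 ⇒ jnz (J)
  imm: (w>>0)&0x3ff=0x3fe (s10→-2) → -2

jnz -2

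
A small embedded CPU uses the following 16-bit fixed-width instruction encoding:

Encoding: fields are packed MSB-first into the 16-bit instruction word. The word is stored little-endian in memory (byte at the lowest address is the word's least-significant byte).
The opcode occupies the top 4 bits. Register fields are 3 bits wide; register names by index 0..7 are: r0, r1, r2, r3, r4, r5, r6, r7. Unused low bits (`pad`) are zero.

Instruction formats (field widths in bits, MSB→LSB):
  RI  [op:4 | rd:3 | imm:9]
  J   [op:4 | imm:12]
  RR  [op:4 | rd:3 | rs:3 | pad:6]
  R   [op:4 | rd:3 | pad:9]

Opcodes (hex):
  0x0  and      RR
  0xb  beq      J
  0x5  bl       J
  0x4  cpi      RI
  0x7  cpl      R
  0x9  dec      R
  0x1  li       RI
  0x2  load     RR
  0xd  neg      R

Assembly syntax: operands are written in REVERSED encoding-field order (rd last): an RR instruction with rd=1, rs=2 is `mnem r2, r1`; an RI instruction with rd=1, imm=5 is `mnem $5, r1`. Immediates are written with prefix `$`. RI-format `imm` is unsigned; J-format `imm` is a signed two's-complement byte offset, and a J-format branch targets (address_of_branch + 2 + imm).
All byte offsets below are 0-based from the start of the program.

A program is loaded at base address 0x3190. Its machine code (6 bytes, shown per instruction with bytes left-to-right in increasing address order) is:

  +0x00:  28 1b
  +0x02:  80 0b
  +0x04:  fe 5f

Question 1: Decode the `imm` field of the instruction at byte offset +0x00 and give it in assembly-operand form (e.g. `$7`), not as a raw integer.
$296

@+00  little-endian(28 1b) = 0x1b28
  top 4b → 0x1 → li [RI]
  rd: (w>>9)&0x7=0x5 → r5
  imm: (w>>0)&0x1ff=0x128 → $296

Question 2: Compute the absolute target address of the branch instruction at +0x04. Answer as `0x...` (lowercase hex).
off 0x04: read fe 5f as little → 0x5ffe
  opcode bits[15:12]=0x5: bl/J
  imm@[11:0]=0xffe (s12→-2) ⇒ $-2
  target = base 0x3190 + off 0x04 + 2 + imm -2 = 0x3194

0x3194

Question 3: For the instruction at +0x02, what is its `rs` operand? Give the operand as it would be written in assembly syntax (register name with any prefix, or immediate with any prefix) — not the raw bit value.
+0x02: 80 0b ⇒ word 0x0b80 (little)
  top 4b → 0x0 → and [RR]
  [11:9] rd=5 = r5
  [8:6] rs=6 = r6

r6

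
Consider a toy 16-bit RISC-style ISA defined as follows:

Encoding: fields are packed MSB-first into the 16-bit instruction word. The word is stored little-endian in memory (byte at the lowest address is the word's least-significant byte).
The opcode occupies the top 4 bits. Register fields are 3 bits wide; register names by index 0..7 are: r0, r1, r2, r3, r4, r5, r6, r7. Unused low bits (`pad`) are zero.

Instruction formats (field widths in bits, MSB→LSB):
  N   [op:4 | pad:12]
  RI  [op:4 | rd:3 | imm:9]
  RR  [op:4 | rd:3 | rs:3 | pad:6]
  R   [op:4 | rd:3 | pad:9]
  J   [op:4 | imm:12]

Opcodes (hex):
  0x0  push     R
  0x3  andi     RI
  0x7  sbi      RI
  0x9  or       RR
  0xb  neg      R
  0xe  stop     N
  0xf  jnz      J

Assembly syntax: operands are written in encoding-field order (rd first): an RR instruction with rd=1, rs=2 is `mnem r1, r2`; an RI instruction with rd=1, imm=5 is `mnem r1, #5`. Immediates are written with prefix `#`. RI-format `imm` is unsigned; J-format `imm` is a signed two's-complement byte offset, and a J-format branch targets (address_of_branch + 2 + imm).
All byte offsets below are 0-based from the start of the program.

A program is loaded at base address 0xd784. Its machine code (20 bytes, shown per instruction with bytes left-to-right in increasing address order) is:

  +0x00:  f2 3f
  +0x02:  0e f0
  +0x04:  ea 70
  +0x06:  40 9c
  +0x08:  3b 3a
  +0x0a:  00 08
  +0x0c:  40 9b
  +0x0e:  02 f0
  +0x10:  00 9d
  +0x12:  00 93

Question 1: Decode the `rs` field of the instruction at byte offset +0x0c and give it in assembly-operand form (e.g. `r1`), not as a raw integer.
+0x0c: 40 9b ⇒ word 0x9b40 (little)
  top 4b → 0x9 → or [RR]
  [11:9] rd=5 = r5
  [8:6] rs=5 = r5

r5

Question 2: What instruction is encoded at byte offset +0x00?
+0x00: f2 3f ⇒ word 0x3ff2 (little)
  op=0x3ff2>>12=0x3 ⇒ andi (RI)
  rd: (w>>9)&0x7=0x7 → r7
  imm: (w>>0)&0x1ff=0x1f2 → #498

andi r7, #498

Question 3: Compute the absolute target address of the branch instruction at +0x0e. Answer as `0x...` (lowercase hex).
@+0e  little-endian(02 f0) = 0xf002
  top 4b → 0xf → jnz [J]
  imm: (w>>0)&0xfff=0x2 → #2
  target = base 0xd784 + off 0x0e + 2 + imm 2 = 0xd796

0xd796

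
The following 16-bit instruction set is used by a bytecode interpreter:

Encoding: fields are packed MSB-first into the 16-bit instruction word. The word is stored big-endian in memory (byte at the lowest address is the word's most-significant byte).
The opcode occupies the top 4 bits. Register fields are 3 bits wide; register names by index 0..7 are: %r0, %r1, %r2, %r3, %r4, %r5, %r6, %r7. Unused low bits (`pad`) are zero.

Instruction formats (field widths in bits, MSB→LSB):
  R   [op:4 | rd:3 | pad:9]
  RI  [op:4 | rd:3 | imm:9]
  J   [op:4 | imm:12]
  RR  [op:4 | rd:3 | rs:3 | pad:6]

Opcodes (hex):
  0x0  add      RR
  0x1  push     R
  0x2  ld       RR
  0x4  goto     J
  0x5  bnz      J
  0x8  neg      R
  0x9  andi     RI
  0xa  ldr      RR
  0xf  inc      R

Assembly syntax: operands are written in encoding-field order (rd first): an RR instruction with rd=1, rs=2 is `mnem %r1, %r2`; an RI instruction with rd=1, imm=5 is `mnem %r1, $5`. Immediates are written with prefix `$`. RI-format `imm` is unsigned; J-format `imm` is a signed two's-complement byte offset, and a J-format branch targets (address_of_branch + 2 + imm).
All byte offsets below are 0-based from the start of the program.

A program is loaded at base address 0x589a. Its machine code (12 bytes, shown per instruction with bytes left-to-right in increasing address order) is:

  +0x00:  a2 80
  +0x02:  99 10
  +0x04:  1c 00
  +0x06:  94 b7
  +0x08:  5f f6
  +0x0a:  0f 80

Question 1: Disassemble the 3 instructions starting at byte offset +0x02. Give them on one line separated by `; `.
andi %r4, $272; push %r6; andi %r2, $183

@+02  big-endian(99 10) = 0x9910
  op=0x9910>>12=0x9 ⇒ andi (RI)
  rd@[11:9]=0x4 ⇒ %r4
  imm@[8:0]=0x110 ⇒ $272
@+04  big-endian(1c 00) = 0x1c00
  op=0x1c00>>12=0x1 ⇒ push (R)
  rd@[11:9]=0x6 ⇒ %r6
@+06  big-endian(94 b7) = 0x94b7
  op=0x94b7>>12=0x9 ⇒ andi (RI)
  rd@[11:9]=0x2 ⇒ %r2
  imm@[8:0]=0xb7 ⇒ $183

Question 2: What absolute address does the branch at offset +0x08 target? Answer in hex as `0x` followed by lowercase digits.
+0x08: 5f f6 ⇒ word 0x5ff6 (big)
  top 4b → 0x5 → bnz [J]
  imm@[11:0]=0xff6 (s12→-10) ⇒ $-10
  target = base 0x589a + off 0x08 + 2 + imm -10 = 0x589a

0x589a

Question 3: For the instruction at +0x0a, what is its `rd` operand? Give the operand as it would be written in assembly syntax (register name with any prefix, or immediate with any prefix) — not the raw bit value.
%r7

[0a] 0f 80 → 0x0f80
  op=0x0f80>>12=0x0 ⇒ add (RR)
  rd@[11:9]=0x7 ⇒ %r7
  rs@[8:6]=0x6 ⇒ %r6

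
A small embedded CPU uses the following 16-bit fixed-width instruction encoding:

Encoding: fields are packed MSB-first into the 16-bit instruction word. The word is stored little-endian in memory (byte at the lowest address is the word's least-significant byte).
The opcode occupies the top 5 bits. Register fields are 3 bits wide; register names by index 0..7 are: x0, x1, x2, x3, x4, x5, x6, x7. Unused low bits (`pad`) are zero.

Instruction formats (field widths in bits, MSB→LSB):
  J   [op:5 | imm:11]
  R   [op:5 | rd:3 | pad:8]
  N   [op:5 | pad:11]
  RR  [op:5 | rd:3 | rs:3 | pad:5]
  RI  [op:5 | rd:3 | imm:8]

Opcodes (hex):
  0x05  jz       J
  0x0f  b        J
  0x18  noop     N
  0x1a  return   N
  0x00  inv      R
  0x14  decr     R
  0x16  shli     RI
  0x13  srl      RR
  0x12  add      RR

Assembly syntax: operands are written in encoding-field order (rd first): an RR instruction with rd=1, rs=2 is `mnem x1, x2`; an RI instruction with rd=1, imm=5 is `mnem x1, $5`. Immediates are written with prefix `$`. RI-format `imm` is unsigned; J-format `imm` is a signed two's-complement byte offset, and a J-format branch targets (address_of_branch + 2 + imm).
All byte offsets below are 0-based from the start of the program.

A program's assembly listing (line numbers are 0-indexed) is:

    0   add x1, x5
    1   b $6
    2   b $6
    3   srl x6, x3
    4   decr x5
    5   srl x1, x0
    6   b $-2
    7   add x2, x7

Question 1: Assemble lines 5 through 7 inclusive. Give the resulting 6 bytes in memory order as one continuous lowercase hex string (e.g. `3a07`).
L5: srl op=0x13:5|rd=1:3|rs=0:3|pad=0:5 ⇒ 0x9900 ⇒ little 00 99
L6: b op=0xf:5|imm=-2:11 ⇒ 0x7ffe ⇒ little fe 7f
L7: add op=0x12:5|rd=2:3|rs=7:3|pad=0:5 ⇒ 0x92e0 ⇒ little e0 92

0099fe7fe092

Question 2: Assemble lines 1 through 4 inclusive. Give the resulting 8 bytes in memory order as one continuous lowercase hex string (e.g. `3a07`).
06780678609e00a5

1. b fields op=0xf:5|imm=6:11 → word 7806h → 06 78
2. b fields op=0xf:5|imm=6:11 → word 7806h → 06 78
3. srl fields op=0x13:5|rd=6:3|rs=3:3|pad=0:5 → word 9e60h → 60 9e
4. decr fields op=0x14:5|rd=5:3|pad=0:8 → word a500h → 00 a5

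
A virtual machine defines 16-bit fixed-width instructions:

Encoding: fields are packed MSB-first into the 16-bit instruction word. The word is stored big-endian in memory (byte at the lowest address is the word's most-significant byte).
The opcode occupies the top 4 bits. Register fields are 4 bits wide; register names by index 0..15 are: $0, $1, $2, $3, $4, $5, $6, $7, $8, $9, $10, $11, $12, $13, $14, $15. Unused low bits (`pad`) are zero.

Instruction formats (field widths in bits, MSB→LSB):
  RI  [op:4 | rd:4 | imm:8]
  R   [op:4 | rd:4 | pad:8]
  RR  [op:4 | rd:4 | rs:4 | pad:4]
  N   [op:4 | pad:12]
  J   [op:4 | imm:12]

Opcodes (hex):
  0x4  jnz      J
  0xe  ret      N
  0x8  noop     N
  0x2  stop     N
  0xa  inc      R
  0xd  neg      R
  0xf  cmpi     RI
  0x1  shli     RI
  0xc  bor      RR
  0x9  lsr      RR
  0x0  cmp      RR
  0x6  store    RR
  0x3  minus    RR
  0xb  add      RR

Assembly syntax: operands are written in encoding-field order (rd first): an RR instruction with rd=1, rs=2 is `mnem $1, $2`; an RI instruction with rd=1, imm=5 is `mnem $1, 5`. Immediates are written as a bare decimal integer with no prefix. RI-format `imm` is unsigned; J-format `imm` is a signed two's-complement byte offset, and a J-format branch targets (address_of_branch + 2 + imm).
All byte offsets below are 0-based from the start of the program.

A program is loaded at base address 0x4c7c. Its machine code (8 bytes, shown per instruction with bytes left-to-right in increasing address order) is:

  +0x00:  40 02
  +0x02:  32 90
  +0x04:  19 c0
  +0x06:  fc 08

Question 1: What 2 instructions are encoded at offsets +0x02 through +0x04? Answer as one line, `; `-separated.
[02] 32 90 → 0x3290
  opcode bits[15:12]=0x3: minus/RR
  rd: (w>>8)&0xf=0x2 → $2
  rs: (w>>4)&0xf=0x9 → $9
[04] 19 c0 → 0x19c0
  opcode bits[15:12]=0x1: shli/RI
  rd: (w>>8)&0xf=0x9 → $9
  imm: (w>>0)&0xff=0xc0 → 192

minus $2, $9; shli $9, 192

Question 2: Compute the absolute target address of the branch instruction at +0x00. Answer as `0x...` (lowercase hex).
+0x00: 40 02 ⇒ word 0x4002 (big)
  opcode bits[15:12]=0x4: jnz/J
  [11:0] imm=2 = 2
  target = base 0x4c7c + off 0x00 + 2 + imm 2 = 0x4c80

0x4c80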